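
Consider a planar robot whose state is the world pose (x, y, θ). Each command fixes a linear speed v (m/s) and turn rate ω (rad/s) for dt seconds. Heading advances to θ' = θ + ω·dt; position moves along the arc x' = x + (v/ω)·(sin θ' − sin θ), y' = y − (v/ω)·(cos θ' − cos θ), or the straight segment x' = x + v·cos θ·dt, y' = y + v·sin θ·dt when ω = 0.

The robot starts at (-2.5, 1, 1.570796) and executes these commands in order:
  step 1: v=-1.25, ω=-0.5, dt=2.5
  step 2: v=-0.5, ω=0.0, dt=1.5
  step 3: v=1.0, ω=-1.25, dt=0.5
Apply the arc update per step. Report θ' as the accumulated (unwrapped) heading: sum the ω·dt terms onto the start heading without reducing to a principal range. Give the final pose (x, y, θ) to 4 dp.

(-4.4315, -1.6049, -0.3042)

step 1: θ'=0.3208 (R=2.5000) → pose (-4.2117, -1.3725, 0.3208)
step 2: θ'=0.3208 (straight) → pose (-4.9234, -1.6090, 0.3208)
step 3: θ'=-0.3042 (R=-0.8000) → pose (-4.4315, -1.6049, -0.3042)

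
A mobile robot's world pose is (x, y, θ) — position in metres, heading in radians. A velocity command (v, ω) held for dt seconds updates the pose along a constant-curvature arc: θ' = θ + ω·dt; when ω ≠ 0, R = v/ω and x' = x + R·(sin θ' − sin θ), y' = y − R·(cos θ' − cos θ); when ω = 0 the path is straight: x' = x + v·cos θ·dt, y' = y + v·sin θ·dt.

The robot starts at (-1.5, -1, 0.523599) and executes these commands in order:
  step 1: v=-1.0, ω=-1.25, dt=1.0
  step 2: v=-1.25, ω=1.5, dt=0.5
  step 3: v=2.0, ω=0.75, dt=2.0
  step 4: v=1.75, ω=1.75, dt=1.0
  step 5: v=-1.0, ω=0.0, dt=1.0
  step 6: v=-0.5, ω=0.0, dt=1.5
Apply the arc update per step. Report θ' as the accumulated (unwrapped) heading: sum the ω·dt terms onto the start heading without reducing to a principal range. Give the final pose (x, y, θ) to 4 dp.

step 1: θ'=-0.7264 (R=0.8000) → pose (-2.4313, -0.9052, -0.7264)
step 2: θ'=0.0236 (R=-0.8333) → pose (-3.0045, -0.6951, 0.0236)
step 3: θ'=1.5236 (R=2.6667) → pose (-0.4037, 1.8450, 1.5236)
step 4: θ'=3.2736 (R=1.0000) → pose (-1.5342, 2.8835, 3.2736)
step 5: θ'=3.2736 (straight) → pose (-0.5429, 3.0151, 3.2736)
step 6: θ'=3.2736 (straight) → pose (0.2005, 3.1138, 3.2736)

(0.2005, 3.1138, 3.2736)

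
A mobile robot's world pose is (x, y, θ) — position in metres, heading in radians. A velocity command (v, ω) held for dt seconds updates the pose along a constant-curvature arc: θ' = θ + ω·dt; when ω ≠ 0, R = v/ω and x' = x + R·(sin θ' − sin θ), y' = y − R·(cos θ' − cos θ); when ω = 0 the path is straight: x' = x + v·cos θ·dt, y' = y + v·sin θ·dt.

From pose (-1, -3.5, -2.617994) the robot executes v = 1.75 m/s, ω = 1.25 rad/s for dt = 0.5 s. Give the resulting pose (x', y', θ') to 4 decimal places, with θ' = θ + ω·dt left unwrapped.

(-1.5771, -4.1388, -1.9930)

θ' = -2.6180 + 1.25·0.5 = -1.9930
R = v/ω = 1.75/1.25 = 1.4000
x' = -1 + 1.4000·(sin -1.9930 − sin -2.6180) = -1.5771
y' = -3.5 − 1.4000·(cos -1.9930 − cos -2.6180) = -4.1388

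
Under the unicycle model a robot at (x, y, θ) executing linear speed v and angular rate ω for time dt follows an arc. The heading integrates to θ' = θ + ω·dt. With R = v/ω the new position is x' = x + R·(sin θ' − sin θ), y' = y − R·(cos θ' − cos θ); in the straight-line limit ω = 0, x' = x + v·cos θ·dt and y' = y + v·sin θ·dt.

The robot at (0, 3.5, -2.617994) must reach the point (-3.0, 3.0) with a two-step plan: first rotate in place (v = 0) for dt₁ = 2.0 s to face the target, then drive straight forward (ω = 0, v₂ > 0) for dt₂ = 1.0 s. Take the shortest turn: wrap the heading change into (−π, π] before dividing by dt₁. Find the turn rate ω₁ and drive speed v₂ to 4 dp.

heading to target = atan2(3−3.5, -3−0) = -2.9764
Δθ = wrap(-2.9764 − -2.6180) = -0.3584; ω₁ = Δθ/dt₁ = -0.1792
distance = √((-3−0)² + (3−3.5)²) = 3.0414; v₂ = distance/dt₂ = 3.0414

ω₁ = -0.1792, v₂ = 3.0414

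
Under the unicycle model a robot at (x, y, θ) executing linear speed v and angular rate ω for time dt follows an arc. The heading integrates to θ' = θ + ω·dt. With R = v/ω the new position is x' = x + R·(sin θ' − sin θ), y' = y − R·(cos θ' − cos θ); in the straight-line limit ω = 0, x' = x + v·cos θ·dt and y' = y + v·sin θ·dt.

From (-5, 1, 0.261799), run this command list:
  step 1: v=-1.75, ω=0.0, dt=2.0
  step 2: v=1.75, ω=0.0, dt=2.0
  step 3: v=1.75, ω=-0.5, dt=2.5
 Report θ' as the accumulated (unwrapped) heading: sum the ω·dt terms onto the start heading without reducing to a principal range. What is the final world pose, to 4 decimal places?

step 1: θ'=0.2618 (straight) → pose (-8.3807, 0.0941, 0.2618)
step 2: θ'=0.2618 (straight) → pose (-5.0000, 1.0000, 0.2618)
step 3: θ'=-0.9882 (R=-3.5000) → pose (-1.1715, -0.4551, -0.9882)

(-1.1715, -0.4551, -0.9882)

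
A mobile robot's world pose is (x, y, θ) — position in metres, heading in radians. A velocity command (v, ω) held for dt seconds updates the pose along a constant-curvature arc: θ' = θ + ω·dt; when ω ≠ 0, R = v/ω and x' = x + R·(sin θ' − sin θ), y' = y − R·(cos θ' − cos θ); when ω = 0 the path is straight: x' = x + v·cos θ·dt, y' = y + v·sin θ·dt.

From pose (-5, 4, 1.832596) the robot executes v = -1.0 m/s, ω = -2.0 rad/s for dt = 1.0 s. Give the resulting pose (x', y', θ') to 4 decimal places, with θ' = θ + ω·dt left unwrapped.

θ' = 1.8326 + -2.0·1.0 = -0.1674
R = v/ω = -1.0/-2.0 = 0.5000
x' = -5 + 0.5000·(sin -0.1674 − sin 1.8326) = -5.5663
y' = 4 − 0.5000·(cos -0.1674 − cos 1.8326) = 3.3776

(-5.5663, 3.3776, -0.1674)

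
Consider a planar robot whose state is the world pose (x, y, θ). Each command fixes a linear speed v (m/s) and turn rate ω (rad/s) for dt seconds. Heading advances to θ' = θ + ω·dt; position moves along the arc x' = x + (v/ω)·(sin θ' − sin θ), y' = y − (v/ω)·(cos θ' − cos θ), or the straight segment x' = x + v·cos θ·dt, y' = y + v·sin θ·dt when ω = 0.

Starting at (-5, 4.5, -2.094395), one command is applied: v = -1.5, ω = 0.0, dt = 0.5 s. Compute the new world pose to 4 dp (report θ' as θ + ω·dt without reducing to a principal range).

θ' = -2.0944 + 0.0·0.5 = -2.0944
ω = 0 → straight: x' = -5 + -1.5·cos(-2.0944)·0.5 = -4.6250
y' = 4.5 + -1.5·sin(-2.0944)·0.5 = 5.1495

(-4.6250, 5.1495, -2.0944)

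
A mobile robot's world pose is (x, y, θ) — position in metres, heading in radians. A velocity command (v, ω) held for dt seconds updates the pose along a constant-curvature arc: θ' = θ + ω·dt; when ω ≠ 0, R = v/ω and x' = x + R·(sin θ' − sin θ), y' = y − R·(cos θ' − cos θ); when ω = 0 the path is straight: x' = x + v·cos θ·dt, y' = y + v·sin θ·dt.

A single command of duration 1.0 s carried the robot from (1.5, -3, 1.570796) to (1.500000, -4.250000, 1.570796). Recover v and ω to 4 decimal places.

v = -1.2500, ω = 0.0000

Δθ = 1.570796 − 1.570796 = 0.000000
ω = Δθ/dt = 0.000000/1.0 = 0.0000
ω = 0 → v = (Δx·cos θ + Δy·sin θ)/dt = -1.2500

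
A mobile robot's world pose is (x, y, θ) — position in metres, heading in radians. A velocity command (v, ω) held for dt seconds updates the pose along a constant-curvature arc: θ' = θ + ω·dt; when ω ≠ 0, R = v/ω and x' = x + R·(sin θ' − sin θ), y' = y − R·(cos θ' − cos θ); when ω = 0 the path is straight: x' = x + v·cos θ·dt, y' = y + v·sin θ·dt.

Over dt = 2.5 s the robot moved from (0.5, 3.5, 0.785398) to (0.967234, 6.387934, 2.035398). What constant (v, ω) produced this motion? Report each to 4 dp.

v = 1.2500, ω = 0.5000

Δθ = 2.035398 − 0.785398 = 1.250000
ω = Δθ/dt = 1.250000/2.5 = 0.5000
R = −Δy/(cos θ' − cos θ) = 2.5000
v = R·ω = 2.5000·0.5000 = 1.2500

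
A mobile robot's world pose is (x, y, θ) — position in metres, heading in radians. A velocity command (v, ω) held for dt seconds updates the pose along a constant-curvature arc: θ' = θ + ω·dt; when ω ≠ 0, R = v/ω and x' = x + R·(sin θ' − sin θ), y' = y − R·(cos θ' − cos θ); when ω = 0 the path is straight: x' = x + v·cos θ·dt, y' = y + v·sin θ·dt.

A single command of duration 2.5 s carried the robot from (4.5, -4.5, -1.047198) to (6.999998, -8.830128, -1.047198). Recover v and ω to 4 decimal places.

Δθ = -1.047198 − -1.047198 = 0.000000
ω = Δθ/dt = 0.000000/2.5 = 0.0000
ω = 0 → v = (Δx·cos θ + Δy·sin θ)/dt = 2.0000

v = 2.0000, ω = 0.0000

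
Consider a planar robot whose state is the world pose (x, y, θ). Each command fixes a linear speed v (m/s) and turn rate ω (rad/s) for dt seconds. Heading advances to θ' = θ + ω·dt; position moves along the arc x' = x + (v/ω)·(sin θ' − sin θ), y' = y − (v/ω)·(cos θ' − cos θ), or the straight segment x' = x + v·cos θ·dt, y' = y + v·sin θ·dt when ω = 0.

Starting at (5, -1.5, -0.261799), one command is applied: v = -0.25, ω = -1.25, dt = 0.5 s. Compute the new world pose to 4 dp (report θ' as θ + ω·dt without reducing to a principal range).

(4.8968, -1.4332, -0.8868)

θ' = -0.2618 + -1.25·0.5 = -0.8868
R = v/ω = -0.25/-1.25 = 0.2000
x' = 5 + 0.2000·(sin -0.8868 − sin -0.2618) = 4.8968
y' = -1.5 − 0.2000·(cos -0.8868 − cos -0.2618) = -1.4332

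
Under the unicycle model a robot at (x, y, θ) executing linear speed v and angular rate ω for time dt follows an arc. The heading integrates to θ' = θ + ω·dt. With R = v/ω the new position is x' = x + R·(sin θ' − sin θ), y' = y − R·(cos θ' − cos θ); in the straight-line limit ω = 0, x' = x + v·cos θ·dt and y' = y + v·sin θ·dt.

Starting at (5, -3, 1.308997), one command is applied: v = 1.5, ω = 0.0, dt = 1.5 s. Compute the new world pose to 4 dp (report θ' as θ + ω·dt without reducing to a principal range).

(5.5823, -0.8267, 1.3090)

θ' = 1.3090 + 0.0·1.5 = 1.3090
ω = 0 → straight: x' = 5 + 1.5·cos(1.3090)·1.5 = 5.5823
y' = -3 + 1.5·sin(1.3090)·1.5 = -0.8267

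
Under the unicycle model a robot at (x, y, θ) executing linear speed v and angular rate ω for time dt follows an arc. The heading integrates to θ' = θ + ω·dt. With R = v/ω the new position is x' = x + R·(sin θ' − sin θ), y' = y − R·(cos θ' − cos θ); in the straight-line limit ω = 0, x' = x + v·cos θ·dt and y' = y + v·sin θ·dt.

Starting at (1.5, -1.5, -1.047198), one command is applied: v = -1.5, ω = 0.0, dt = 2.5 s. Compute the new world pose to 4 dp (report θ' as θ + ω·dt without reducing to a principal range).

θ' = -1.0472 + 0.0·2.5 = -1.0472
ω = 0 → straight: x' = 1.5 + -1.5·cos(-1.0472)·2.5 = -0.3750
y' = -1.5 + -1.5·sin(-1.0472)·2.5 = 1.7476

(-0.3750, 1.7476, -1.0472)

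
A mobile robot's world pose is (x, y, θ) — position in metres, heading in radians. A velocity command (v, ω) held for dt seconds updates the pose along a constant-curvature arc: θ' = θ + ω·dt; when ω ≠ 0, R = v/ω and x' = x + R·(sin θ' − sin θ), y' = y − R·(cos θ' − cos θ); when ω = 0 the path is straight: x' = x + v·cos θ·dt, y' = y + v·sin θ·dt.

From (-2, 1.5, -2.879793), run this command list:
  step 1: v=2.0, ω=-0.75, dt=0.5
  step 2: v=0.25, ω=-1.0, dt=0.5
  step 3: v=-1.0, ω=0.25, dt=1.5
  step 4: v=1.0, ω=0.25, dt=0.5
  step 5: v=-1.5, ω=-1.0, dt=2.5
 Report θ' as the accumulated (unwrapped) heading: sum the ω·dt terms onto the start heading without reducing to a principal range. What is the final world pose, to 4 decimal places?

step 1: θ'=-3.2548 (R=-2.6667) → pose (-2.9914, 1.4262, -3.2548)
step 2: θ'=-3.7548 (R=-0.2500) → pose (-3.1070, 1.4702, -3.7548)
step 3: θ'=-3.3798 (R=-4.0000) → pose (-1.7489, 0.8543, -3.3798)
step 4: θ'=-3.2548 (R=4.0000) → pose (-2.2409, 0.9417, -3.2548)
step 5: θ'=-5.7548 (R=1.5000) → pose (-1.6541, -1.8442, -5.7548)

(-1.6541, -1.8442, -5.7548)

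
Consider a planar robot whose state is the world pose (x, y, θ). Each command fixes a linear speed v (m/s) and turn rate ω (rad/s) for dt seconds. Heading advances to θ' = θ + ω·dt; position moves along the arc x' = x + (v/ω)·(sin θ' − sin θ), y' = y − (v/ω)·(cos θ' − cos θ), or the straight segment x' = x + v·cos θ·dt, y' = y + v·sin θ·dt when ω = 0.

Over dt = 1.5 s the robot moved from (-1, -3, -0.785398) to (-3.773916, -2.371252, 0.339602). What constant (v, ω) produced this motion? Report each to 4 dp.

Δθ = 0.339602 − -0.785398 = 1.125000
ω = Δθ/dt = 1.125000/1.5 = 0.7500
R = Δx/(sin θ' − sin θ) = -2.6667
v = R·ω = -2.6667·0.7500 = -2.0000

v = -2.0000, ω = 0.7500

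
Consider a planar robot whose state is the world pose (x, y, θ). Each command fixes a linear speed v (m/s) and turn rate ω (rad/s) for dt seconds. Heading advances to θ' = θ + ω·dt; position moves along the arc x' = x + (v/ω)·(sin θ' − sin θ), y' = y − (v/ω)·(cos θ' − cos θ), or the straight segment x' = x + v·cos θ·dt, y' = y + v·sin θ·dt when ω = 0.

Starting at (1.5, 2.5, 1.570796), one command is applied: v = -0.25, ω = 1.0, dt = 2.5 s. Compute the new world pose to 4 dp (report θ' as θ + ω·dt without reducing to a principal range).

θ' = 1.5708 + 1.0·2.5 = 4.0708
R = v/ω = -0.25/1.0 = -0.2500
x' = 1.5 + -0.2500·(sin 4.0708 − sin 1.5708) = 1.9503
y' = 2.5 − -0.2500·(cos 4.0708 − cos 1.5708) = 2.3504

(1.9503, 2.3504, 4.0708)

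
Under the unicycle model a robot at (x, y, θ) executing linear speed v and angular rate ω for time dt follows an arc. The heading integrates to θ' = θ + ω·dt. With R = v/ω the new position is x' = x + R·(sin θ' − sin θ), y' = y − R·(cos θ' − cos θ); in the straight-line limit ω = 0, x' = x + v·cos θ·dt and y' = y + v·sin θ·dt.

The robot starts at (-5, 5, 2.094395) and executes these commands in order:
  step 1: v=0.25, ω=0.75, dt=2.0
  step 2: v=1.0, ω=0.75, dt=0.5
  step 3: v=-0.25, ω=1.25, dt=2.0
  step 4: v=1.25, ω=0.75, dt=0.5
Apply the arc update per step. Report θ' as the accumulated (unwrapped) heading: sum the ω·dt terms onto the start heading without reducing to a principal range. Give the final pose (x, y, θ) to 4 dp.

step 1: θ'=3.5944 (R=0.3333) → pose (-5.4345, 5.1331, 3.5944)
step 2: θ'=3.9694 (R=1.3333) → pose (-5.8331, 4.8361, 3.9694)
step 3: θ'=6.4694 (R=-0.2000) → pose (-6.0174, 5.1679, 6.4694)
step 4: θ'=6.8444 (R=1.6667) → pose (-5.4390, 5.3948, 6.8444)

(-5.4390, 5.3948, 6.8444)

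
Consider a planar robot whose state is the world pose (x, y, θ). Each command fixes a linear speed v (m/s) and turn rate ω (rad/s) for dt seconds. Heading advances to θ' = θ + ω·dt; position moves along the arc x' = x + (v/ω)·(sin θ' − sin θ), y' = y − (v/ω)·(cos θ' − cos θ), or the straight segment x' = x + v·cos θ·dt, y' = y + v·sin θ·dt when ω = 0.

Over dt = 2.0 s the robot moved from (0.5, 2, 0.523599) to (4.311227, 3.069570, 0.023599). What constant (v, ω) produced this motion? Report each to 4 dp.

v = 2.0000, ω = -0.2500

Δθ = 0.023599 − 0.523599 = -0.500000
ω = Δθ/dt = -0.500000/2.0 = -0.2500
R = Δx/(sin θ' − sin θ) = -8.0000
v = R·ω = -8.0000·-0.2500 = 2.0000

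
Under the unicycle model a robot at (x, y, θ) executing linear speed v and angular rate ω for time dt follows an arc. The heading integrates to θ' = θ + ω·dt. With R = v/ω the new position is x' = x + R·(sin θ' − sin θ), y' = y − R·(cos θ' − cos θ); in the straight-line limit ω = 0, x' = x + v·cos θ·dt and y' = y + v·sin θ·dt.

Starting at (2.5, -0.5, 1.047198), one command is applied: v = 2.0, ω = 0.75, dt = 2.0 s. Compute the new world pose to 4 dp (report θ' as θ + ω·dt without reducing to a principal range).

θ' = 1.0472 + 0.75·2.0 = 2.5472
R = v/ω = 2.0/0.75 = 2.6667
x' = 2.5 + 2.6667·(sin 2.5472 − sin 1.0472) = 1.6840
y' = -0.5 − 2.6667·(cos 2.5472 − cos 1.0472) = 3.0426

(1.6840, 3.0426, 2.5472)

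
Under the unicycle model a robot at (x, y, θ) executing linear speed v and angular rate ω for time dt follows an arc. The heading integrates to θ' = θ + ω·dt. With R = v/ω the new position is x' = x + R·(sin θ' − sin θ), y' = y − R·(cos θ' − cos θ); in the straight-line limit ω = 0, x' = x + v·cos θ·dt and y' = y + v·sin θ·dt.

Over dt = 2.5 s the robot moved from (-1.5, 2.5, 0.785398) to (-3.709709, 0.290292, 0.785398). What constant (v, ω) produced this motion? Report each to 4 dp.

Δθ = 0.785398 − 0.785398 = 0.000000
ω = Δθ/dt = 0.000000/2.5 = 0.0000
ω = 0 → v = (Δx·cos θ + Δy·sin θ)/dt = -1.2500

v = -1.2500, ω = 0.0000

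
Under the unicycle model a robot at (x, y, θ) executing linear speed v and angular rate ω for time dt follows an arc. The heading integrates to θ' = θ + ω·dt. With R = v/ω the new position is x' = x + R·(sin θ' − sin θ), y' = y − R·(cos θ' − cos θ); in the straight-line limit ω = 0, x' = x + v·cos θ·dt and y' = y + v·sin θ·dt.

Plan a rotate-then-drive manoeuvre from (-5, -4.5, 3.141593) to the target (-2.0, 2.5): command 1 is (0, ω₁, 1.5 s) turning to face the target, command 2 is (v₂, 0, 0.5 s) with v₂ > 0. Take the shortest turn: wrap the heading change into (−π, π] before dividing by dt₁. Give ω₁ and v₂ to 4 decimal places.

heading to target = atan2(2.5−-4.5, -2−-5) = 1.1659
Δθ = wrap(1.1659 − 3.1416) = -1.9757; ω₁ = Δθ/dt₁ = -1.3171
distance = √((-2−-5)² + (2.5−-4.5)²) = 7.6158; v₂ = distance/dt₂ = 15.2315

ω₁ = -1.3171, v₂ = 15.2315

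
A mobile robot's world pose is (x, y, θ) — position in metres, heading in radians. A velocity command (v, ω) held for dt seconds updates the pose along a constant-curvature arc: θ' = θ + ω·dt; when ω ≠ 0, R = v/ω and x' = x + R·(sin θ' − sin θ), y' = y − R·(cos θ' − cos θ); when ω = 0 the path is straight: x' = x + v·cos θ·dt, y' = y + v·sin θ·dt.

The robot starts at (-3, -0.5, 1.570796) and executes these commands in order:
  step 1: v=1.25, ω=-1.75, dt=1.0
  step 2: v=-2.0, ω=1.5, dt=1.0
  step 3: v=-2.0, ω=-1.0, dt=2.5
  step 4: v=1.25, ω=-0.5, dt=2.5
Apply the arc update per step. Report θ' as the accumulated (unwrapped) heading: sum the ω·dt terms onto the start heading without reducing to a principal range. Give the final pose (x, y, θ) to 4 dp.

(-8.1510, -3.8939, -2.4292)

step 1: θ'=-0.1792 (R=-0.7143) → pose (-2.1584, 0.2028, -0.1792)
step 2: θ'=1.3208 (R=-1.3333) → pose (-3.6879, -0.7793, 1.3208)
step 3: θ'=-1.1792 (R=2.0000) → pose (-7.4744, -1.0478, -1.1792)
step 4: θ'=-2.4292 (R=-2.5000) → pose (-8.1510, -3.8939, -2.4292)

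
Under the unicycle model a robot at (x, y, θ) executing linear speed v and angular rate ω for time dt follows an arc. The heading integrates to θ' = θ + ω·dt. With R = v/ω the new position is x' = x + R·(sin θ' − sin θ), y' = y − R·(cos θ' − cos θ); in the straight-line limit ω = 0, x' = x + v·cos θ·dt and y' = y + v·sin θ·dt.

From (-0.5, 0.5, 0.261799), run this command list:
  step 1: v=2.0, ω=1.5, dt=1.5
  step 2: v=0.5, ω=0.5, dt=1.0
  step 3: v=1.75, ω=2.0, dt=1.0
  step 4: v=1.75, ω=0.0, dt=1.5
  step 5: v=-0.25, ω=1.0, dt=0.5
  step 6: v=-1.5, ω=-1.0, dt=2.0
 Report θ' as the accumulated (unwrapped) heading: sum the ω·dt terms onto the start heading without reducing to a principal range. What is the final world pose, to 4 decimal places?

step 1: θ'=2.5118 (R=1.3333) → pose (-0.0598, 2.8654, 2.5118)
step 2: θ'=3.0118 (R=1.0000) → pose (-0.5193, 3.0489, 3.0118)
step 3: θ'=5.0118 (R=0.8750) → pose (-1.4687, 1.9231, 5.0118)
step 4: θ'=5.0118 (straight) → pose (-0.6944, -0.5851, 5.0118)
step 5: θ'=5.5118 (R=-0.2500) → pose (-0.7590, -0.4796, 5.5118)
step 6: θ'=3.5118 (R=1.5000) → pose (-0.2560, 1.9942, 3.5118)

(-0.2560, 1.9942, 3.5118)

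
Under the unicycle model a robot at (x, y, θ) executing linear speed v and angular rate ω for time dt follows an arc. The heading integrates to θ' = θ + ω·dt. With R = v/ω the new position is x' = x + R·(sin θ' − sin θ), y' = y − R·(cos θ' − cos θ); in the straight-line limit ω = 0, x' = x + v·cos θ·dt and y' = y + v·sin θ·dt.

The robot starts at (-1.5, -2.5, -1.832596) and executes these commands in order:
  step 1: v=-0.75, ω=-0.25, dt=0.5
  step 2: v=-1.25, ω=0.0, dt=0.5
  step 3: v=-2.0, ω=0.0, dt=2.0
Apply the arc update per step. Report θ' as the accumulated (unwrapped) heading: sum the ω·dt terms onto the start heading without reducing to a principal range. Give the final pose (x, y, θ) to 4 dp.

(0.3641, 2.1385, -1.9576)

step 1: θ'=-1.9576 (R=3.0000) → pose (-1.3806, -2.1448, -1.9576)
step 2: θ'=-1.9576 (straight) → pose (-1.1448, -1.5660, -1.9576)
step 3: θ'=-1.9576 (straight) → pose (0.3641, 2.1385, -1.9576)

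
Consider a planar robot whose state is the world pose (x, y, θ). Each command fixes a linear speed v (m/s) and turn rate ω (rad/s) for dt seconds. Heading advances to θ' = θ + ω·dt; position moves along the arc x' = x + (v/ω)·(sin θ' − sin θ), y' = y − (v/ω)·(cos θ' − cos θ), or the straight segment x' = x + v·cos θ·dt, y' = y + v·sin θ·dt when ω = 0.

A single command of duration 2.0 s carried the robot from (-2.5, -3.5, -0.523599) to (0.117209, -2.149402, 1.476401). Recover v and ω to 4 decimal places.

v = 1.7500, ω = 1.0000

Δθ = 1.476401 − -0.523599 = 2.000000
ω = Δθ/dt = 2.000000/2.0 = 1.0000
R = Δx/(sin θ' − sin θ) = 1.7500
v = R·ω = 1.7500·1.0000 = 1.7500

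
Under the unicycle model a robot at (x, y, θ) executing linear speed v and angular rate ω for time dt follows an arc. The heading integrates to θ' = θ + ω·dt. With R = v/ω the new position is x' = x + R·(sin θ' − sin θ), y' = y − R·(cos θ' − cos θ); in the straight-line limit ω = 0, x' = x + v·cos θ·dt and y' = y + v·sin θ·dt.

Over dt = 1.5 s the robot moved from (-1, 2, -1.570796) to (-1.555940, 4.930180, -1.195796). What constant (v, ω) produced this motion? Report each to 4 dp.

v = -2.0000, ω = 0.2500

Δθ = -1.195796 − -1.570796 = 0.375000
ω = Δθ/dt = 0.375000/1.5 = 0.2500
R = −Δy/(cos θ' − cos θ) = -8.0000
v = R·ω = -8.0000·0.2500 = -2.0000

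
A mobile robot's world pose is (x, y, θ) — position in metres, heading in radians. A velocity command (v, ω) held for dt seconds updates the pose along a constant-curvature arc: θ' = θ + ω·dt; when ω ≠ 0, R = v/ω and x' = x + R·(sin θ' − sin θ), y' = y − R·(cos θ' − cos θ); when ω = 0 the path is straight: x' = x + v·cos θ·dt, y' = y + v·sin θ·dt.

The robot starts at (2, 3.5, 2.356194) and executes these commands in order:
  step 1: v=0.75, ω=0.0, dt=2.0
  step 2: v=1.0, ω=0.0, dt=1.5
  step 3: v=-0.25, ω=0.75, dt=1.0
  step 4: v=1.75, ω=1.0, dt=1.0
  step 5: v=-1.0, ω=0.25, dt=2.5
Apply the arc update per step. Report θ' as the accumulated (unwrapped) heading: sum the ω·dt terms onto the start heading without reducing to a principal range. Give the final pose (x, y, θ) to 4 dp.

step 1: θ'=2.3562 (straight) → pose (0.9393, 4.5607, 2.3562)
step 2: θ'=2.3562 (straight) → pose (-0.1213, 5.6213, 2.3562)
step 3: θ'=3.1062 (R=-0.3333) → pose (0.1026, 5.5239, 3.1062)
step 4: θ'=4.1062 (R=1.7500) → pose (-1.3975, 4.7720, 4.1062)
step 5: θ'=4.7312 (R=-4.0000) → pose (-0.6855, 7.1262, 4.7312)

(-0.6855, 7.1262, 4.7312)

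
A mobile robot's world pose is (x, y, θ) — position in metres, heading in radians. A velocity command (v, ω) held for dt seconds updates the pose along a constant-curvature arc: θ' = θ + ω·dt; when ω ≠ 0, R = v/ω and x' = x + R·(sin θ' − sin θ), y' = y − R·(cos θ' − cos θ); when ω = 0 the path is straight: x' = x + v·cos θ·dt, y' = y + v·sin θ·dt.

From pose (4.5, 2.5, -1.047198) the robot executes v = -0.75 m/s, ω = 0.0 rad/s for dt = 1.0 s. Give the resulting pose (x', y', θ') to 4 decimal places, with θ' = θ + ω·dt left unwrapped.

(4.1250, 3.1495, -1.0472)

θ' = -1.0472 + 0.0·1.0 = -1.0472
ω = 0 → straight: x' = 4.5 + -0.75·cos(-1.0472)·1.0 = 4.1250
y' = 2.5 + -0.75·sin(-1.0472)·1.0 = 3.1495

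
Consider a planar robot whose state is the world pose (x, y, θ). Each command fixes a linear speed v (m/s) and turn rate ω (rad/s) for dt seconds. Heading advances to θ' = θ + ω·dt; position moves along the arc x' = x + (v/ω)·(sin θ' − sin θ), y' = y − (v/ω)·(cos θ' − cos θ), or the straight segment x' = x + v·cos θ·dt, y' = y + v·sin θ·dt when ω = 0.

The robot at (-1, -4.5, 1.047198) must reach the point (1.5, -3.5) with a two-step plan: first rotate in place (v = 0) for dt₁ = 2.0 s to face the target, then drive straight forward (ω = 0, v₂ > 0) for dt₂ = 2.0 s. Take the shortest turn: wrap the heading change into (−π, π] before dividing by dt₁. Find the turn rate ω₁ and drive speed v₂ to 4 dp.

heading to target = atan2(-3.5−-4.5, 1.5−-1) = 0.3805
Δθ = wrap(0.3805 − 1.0472) = -0.6667; ω₁ = Δθ/dt₁ = -0.3333
distance = √((1.5−-1)² + (-3.5−-4.5)²) = 2.6926; v₂ = distance/dt₂ = 1.3463

ω₁ = -0.3333, v₂ = 1.3463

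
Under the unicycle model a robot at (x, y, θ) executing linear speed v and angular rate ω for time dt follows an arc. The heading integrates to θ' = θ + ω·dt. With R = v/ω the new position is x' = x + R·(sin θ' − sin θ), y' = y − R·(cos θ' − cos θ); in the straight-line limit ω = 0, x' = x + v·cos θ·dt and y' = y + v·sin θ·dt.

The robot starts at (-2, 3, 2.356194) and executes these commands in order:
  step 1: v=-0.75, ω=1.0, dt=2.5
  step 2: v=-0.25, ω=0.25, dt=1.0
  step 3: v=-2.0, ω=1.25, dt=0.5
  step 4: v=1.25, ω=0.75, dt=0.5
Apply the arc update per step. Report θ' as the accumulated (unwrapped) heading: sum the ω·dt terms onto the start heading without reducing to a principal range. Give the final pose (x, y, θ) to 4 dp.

(-0.8516, 4.4052, 6.1062)

step 1: θ'=4.8562 (R=-0.7500) → pose (-0.7274, 3.6378, 4.8562)
step 2: θ'=5.1062 (R=-1.0000) → pose (-0.7936, 3.8782, 5.1062)
step 3: θ'=5.7312 (R=-1.6000) → pose (-1.4321, 4.6267, 5.7312)
step 4: θ'=6.1062 (R=1.6667) → pose (-0.8516, 4.4052, 6.1062)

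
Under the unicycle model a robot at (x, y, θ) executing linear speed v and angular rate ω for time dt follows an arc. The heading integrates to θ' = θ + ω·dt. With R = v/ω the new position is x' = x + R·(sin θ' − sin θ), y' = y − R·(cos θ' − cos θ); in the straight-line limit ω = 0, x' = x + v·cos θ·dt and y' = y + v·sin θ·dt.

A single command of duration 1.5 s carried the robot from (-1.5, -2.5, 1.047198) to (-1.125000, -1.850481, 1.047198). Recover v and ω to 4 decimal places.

v = 0.5000, ω = 0.0000

Δθ = 1.047198 − 1.047198 = 0.000000
ω = Δθ/dt = 0.000000/1.5 = 0.0000
ω = 0 → v = (Δx·cos θ + Δy·sin θ)/dt = 0.5000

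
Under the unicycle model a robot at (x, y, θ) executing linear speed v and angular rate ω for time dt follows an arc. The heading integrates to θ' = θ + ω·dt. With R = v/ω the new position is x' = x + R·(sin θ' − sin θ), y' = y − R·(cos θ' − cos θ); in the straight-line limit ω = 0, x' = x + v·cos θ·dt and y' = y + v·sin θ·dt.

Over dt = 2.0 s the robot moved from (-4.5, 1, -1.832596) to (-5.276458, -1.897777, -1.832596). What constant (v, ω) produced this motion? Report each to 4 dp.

v = 1.5000, ω = 0.0000

Δθ = -1.832596 − -1.832596 = 0.000000
ω = Δθ/dt = 0.000000/2.0 = 0.0000
ω = 0 → v = (Δx·cos θ + Δy·sin θ)/dt = 1.5000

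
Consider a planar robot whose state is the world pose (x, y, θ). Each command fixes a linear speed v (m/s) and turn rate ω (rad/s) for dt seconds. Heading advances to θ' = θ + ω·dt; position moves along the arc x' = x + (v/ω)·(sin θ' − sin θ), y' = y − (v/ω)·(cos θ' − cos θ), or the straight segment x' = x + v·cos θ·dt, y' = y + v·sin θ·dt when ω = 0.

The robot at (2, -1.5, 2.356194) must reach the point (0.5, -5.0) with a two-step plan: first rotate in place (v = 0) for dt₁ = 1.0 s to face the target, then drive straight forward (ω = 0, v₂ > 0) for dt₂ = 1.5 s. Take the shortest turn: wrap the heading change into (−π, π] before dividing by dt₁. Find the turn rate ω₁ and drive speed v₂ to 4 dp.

heading to target = atan2(-5−-1.5, 0.5−2) = -1.9757
Δθ = wrap(-1.9757 − 2.3562) = 1.9513; ω₁ = Δθ/dt₁ = 1.9513
distance = √((0.5−2)² + (-5−-1.5)²) = 3.8079; v₂ = distance/dt₂ = 2.5386

ω₁ = 1.9513, v₂ = 2.5386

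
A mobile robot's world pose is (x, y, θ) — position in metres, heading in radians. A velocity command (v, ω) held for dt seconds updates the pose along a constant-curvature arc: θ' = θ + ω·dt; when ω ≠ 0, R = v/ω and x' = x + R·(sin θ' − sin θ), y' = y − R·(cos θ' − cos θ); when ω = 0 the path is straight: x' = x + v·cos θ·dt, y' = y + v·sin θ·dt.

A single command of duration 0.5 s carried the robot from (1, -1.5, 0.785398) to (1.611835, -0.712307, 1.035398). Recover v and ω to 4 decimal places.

Δθ = 1.035398 − 0.785398 = 0.250000
ω = Δθ/dt = 0.250000/0.5 = 0.5000
R = −Δy/(cos θ' − cos θ) = 4.0000
v = R·ω = 4.0000·0.5000 = 2.0000

v = 2.0000, ω = 0.5000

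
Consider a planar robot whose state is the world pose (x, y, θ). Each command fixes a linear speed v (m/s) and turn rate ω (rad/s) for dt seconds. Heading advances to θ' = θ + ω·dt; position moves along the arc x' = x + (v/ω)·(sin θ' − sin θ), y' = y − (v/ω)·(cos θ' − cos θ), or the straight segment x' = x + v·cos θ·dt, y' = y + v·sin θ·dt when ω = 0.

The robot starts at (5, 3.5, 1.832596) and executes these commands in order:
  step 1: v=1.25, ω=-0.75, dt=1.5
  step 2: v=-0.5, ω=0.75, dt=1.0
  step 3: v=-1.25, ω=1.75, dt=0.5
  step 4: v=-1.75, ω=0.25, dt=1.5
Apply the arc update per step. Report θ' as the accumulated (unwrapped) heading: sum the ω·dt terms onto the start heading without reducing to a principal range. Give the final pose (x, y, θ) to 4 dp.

(7.6120, 2.6734, 2.7076)

step 1: θ'=0.7076 (R=-1.6667) → pose (5.5265, 5.1979, 0.7076)
step 2: θ'=1.4576 (R=-0.6667) → pose (5.2975, 4.7666, 1.4576)
step 3: θ'=2.3326 (R=-0.7143) → pose (5.4903, 4.1929, 2.3326)
step 4: θ'=2.7076 (R=-7.0000) → pose (7.6120, 2.6734, 2.7076)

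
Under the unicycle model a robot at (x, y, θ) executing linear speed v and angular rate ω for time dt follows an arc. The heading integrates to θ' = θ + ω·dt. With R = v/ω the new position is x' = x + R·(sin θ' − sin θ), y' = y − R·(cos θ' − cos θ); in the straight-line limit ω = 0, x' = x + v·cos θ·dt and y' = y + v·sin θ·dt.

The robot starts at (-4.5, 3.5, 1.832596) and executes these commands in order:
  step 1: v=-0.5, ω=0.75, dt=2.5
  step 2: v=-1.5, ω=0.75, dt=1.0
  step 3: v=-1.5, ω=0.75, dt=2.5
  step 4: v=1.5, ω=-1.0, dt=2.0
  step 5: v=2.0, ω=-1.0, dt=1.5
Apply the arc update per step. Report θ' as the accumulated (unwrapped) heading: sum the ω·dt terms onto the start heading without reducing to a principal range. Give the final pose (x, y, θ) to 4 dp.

step 1: θ'=3.7076 (R=-0.6667) → pose (-3.4985, 3.1098, 3.7076)
step 2: θ'=4.4576 (R=-2.0000) → pose (-2.6356, 4.2939, 4.4576)
step 3: θ'=6.3326 (R=-2.0000) → pose (-4.6698, 6.7955, 6.3326)
step 4: θ'=4.3326 (R=-1.5000) → pose (-3.2026, 4.7412, 4.3326)
step 5: θ'=2.8326 (R=-2.0000) → pose (-5.6683, 3.5774, 2.8326)

(-5.6683, 3.5774, 2.8326)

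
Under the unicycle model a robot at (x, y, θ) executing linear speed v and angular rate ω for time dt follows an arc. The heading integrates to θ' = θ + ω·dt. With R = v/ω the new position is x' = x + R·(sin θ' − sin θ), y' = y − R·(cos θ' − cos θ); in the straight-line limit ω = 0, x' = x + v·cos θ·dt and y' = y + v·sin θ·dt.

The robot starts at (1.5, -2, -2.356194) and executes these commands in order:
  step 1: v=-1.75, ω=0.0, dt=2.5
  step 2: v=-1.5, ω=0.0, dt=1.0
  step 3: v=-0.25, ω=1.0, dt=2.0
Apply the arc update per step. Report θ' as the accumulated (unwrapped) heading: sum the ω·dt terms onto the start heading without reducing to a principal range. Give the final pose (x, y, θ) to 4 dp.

step 1: θ'=-2.3562 (straight) → pose (4.5936, 1.0936, -2.3562)
step 2: θ'=-2.3562 (straight) → pose (5.6543, 2.1543, -2.3562)
step 3: θ'=-0.3562 (R=-0.2500) → pose (5.5647, 2.5653, -0.3562)

(5.5647, 2.5653, -0.3562)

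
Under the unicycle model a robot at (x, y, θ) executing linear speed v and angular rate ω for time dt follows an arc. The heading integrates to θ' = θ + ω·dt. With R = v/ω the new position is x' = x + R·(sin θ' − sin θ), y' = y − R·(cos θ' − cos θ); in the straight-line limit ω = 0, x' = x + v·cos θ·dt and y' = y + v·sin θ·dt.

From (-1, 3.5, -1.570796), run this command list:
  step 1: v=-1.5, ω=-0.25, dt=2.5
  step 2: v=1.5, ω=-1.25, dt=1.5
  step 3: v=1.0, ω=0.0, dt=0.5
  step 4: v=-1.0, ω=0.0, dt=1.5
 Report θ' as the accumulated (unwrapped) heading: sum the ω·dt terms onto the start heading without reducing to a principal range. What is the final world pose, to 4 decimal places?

step 1: θ'=-2.1958 (R=6.0000) → pose (0.1342, 7.0106, -2.1958)
step 2: θ'=-4.0708 (R=-1.2000) → pose (-1.8003, 6.9945, -4.0708)
step 3: θ'=-4.0708 (straight) → pose (-2.0995, 7.3951, -4.0708)
step 4: θ'=-4.0708 (straight) → pose (-1.2018, 6.1934, -4.0708)

(-1.2018, 6.1934, -4.0708)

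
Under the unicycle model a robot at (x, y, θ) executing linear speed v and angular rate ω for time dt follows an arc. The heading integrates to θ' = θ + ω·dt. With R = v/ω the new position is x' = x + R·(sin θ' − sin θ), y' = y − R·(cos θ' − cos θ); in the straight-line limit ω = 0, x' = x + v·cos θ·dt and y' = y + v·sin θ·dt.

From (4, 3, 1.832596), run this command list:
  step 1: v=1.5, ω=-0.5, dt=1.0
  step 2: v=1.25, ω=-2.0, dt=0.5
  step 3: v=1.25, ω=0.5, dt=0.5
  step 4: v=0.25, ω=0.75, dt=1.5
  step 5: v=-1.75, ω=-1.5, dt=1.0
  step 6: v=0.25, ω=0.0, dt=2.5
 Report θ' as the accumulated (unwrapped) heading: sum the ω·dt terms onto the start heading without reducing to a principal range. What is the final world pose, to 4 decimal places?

step 1: θ'=1.3326 (R=-3.0000) → pose (3.9825, 4.4843, 1.3326)
step 2: θ'=0.3326 (R=-0.6250) → pose (4.3858, 4.9276, 0.3326)
step 3: θ'=0.5826 (R=2.5000) → pose (4.9450, 5.2030, 0.5826)
step 4: θ'=1.7076 (R=0.3333) → pose (5.0918, 5.5268, 1.7076)
step 5: θ'=0.2076 (R=1.1667) → pose (4.1765, 4.2261, 0.2076)
step 6: θ'=0.2076 (straight) → pose (4.7881, 4.3549, 0.2076)

(4.7881, 4.3549, 0.2076)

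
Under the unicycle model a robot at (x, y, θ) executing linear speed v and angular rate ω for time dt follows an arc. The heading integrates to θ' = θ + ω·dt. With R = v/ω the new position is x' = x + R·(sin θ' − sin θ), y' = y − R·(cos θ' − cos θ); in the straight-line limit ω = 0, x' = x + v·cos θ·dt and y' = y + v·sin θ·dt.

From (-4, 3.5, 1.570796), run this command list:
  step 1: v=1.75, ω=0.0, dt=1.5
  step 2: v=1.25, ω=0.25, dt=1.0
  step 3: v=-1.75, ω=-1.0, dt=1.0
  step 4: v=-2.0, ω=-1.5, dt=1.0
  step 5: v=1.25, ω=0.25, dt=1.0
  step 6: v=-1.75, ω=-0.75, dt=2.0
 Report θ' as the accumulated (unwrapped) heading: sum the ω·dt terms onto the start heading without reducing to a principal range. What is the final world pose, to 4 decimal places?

step 1: θ'=1.5708 (straight) → pose (-4.0000, 6.1250, 1.5708)
step 2: θ'=1.8208 (R=5.0000) → pose (-4.1554, 7.3620, 1.8208)
step 3: θ'=0.8208 (R=1.7500) → pose (-4.5706, 5.7362, 0.8208)
step 4: θ'=-0.6792 (R=1.3333) → pose (-6.3837, 5.6076, -0.6792)
step 5: θ'=-0.4292 (R=5.0000) → pose (-5.3236, 4.9515, -0.4292)
step 6: θ'=-1.9292 (R=2.3333) → pose (-6.5377, 7.8917, -1.9292)

(-6.5377, 7.8917, -1.9292)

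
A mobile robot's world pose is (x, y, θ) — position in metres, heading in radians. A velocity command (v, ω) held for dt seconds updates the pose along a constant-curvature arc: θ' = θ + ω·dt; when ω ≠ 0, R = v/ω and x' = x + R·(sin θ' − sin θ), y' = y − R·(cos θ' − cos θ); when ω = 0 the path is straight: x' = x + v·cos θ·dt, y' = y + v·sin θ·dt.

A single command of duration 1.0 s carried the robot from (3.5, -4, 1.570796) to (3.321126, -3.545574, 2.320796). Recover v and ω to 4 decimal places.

v = 0.5000, ω = 0.7500

Δθ = 2.320796 − 1.570796 = 0.750000
ω = Δθ/dt = 0.750000/1.0 = 0.7500
R = −Δy/(cos θ' − cos θ) = 0.6667
v = R·ω = 0.6667·0.7500 = 0.5000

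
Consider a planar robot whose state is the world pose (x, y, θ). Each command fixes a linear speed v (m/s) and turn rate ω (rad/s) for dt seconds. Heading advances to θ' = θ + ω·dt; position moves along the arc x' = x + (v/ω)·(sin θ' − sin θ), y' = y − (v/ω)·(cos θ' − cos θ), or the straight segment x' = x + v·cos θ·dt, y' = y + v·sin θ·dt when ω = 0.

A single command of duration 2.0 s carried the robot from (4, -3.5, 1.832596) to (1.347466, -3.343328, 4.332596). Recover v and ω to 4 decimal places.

Δθ = 4.332596 − 1.832596 = 2.500000
ω = Δθ/dt = 2.500000/2.0 = 1.2500
R = Δx/(sin θ' − sin θ) = 1.4000
v = R·ω = 1.4000·1.2500 = 1.7500

v = 1.7500, ω = 1.2500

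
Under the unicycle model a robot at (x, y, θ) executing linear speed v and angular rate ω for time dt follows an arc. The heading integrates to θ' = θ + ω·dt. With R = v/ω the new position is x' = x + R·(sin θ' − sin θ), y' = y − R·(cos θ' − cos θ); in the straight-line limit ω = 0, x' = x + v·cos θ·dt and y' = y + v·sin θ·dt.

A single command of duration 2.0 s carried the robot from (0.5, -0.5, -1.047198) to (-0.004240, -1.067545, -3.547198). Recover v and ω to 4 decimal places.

Δθ = -3.547198 − -1.047198 = -2.500000
ω = Δθ/dt = -2.500000/2.0 = -1.2500
R = −Δy/(cos θ' − cos θ) = -0.4000
v = R·ω = -0.4000·-1.2500 = 0.5000

v = 0.5000, ω = -1.2500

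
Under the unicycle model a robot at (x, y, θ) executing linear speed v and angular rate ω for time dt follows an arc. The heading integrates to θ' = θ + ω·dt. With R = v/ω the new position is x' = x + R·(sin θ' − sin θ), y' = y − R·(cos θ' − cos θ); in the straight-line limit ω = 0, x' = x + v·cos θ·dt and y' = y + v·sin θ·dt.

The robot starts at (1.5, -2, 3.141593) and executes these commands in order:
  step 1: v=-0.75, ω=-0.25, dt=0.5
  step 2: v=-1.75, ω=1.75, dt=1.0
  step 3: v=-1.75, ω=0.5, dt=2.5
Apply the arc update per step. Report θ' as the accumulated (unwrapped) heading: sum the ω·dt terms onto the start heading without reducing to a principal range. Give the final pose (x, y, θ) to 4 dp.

step 1: θ'=3.0166 (R=3.0000) → pose (1.8740, -2.0234, 3.0166)
step 2: θ'=4.7666 (R=-1.0000) → pose (2.9972, -0.9770, 4.7666)
step 3: θ'=6.0166 (R=-3.5000) → pose (0.4244, 2.2097, 6.0166)

(0.4244, 2.2097, 6.0166)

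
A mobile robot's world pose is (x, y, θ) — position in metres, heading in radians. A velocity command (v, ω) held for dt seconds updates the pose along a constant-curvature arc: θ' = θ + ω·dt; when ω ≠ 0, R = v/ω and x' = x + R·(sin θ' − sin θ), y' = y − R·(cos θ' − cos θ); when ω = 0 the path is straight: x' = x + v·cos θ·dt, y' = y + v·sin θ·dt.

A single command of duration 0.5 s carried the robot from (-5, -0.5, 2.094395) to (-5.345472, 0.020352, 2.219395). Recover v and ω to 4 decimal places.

Δθ = 2.219395 − 2.094395 = 0.125000
ω = Δθ/dt = 0.125000/0.5 = 0.2500
R = −Δy/(cos θ' − cos θ) = 5.0000
v = R·ω = 5.0000·0.2500 = 1.2500

v = 1.2500, ω = 0.2500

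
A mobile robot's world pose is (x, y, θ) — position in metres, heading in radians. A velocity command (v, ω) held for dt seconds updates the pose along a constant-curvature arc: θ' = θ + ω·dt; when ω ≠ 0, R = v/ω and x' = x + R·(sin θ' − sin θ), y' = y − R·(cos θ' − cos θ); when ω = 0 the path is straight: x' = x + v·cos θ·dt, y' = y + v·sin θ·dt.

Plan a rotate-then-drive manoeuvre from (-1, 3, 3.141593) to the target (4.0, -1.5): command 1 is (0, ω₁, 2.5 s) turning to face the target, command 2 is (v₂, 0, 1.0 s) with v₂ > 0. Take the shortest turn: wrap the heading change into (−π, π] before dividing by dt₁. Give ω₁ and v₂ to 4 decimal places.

heading to target = atan2(-1.5−3, 4−-1) = -0.7328
Δθ = wrap(-0.7328 − 3.1416) = 2.4088; ω₁ = Δθ/dt₁ = 0.9635
distance = √((4−-1)² + (-1.5−3)²) = 6.7268; v₂ = distance/dt₂ = 6.7268

ω₁ = 0.9635, v₂ = 6.7268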